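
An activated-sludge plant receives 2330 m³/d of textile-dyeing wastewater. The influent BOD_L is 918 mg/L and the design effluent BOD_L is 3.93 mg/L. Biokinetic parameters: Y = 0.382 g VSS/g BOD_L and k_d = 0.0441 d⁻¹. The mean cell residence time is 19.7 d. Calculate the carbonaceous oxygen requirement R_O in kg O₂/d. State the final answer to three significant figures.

The observed yield is Y_obs = Y/(1 + k_d·θ_c) = 0.382 / (1 + 0.0441 × 19.7) = 0.382 / 1.869 = 0.2044 g VSS per g BOD_L removed.
Q·(S₀ − S) = 2330 × (918 − 3.93) × 10⁻³ = 2130 kg/d removed.
P_X = Y_obs·Q·(S₀ − S) = 0.2044 × 2130 = 435.4 kg VSS/d.
R_O = Q·(S₀ − S) − 1.42·P_X = 2130 − 1.42 × 435.4 = 1512 kg O₂/d.

R_O ≈ 1510 kg O₂/d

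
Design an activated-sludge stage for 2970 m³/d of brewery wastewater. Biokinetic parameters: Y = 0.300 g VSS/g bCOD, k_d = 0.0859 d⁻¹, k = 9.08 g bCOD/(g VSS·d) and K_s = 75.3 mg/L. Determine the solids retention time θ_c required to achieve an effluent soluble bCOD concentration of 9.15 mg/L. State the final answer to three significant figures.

θ_c ≈ 4.78 d

From 1/θ_c = Y·k·S/(K_s + S) − k_d: Y·k·S/(K_s+S) = 0.300 × 9.08 × 9.15 / (75.3 + 9.15) = 0.2951 d⁻¹.
Then 1/θ_c = μ − k_d = 0.2951 − 0.0859 = 0.2092 d⁻¹, giving θ_c = 4.779 d.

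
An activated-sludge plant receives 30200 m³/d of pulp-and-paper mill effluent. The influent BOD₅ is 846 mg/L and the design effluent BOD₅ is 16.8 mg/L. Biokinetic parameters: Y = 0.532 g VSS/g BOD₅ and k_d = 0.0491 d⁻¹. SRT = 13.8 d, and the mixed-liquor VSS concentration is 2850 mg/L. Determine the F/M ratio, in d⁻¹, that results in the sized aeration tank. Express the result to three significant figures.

Steady-state biomass mass balance: V·X·(1 + k_d·θ_c) = Y·Q·(S₀ − S)·θ_c, so V = 0.532 × 30200 × (846 − 16.8) × 13.8 / [2850 × (1 + 0.0491 × 13.8)] = 1.84×10^8 / 4781 = 38453 m³.
Food-to-microorganism ratio F/M = Q S₀ / (V X) = 30200 × 846 / (38453 × 2850) = 0.2331 d⁻¹.

F/M ≈ 0.233 d⁻¹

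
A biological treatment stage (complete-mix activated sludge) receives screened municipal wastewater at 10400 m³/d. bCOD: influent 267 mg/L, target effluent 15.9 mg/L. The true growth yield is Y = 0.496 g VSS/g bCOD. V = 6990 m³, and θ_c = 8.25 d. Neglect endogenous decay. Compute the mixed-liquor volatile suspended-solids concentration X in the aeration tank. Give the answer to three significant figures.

Without decay, X = Y Q (S₀−S) θ_c / V = 0.496 × 10400 × (267 − 15.9) × 8.25 / 6990 = 1529 mg/L.

X ≈ 1530 mg/L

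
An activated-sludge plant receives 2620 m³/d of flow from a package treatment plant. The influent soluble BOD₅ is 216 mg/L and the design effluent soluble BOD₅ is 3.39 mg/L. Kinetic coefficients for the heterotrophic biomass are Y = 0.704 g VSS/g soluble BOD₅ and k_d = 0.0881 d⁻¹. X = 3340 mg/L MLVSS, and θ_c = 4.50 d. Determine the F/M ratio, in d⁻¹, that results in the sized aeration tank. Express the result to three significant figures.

Steady-state biomass mass balance: V·X·(1 + k_d·θ_c) = Y·Q·(S₀ − S)·θ_c, so V = 0.704 × 2620 × (216 − 3.39) × 4.50 / [3340 × (1 + 0.0881 × 4.50)] = 1.76×10^6 / 4664 = 378.4 m³.
F/M = applied load / biomass = Q·S₀/(V·X) = 2620 × 216 / (378.4 × 3340) = 0.4478 d⁻¹.

F/M ≈ 0.448 d⁻¹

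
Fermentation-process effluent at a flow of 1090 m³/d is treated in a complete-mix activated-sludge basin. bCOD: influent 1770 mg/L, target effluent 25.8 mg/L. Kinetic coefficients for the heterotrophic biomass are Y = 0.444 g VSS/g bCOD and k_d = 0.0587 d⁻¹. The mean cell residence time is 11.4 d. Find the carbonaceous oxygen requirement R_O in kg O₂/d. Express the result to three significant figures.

Y_obs = Y / (1 + k_d θ_c) = 0.444 / (1 + 0.0587 × 11.4) = 0.444 / 1.669 = 0.2660.
Substrate removed = Q·(S₀ − S) = 1090 m³/d × (1770 − 25.8) g/m³ = 1.9×10^6 g/d = 1901 kg/d.
Biomass synthesised: P_X = Y_obs × 1901 = 505.7 kg VSS/d.
R_O = Q·ΔS − 1.42 P_X = 1901 − 718.1 = 1183 kg O₂/d.

R_O ≈ 1180 kg O₂/d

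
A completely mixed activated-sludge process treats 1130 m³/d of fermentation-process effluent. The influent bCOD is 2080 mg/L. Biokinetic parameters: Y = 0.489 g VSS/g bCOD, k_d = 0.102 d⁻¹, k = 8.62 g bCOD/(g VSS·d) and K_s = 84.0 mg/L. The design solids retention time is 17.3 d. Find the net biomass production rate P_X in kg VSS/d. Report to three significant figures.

P_X ≈ 415 kg VSS/d

From the Monod/SRT balance for a CMAS, S = K_s·(1+k_d θ_c)/[θ_c·(Y k − k_d) − 1] = 84.0 × (1 + 0.102 × 17.3) / [17.3 × (0.489 × 8.62 − 0.102) − 1] = 232.2 / 70.16 = 3.310 mg/L.
Observed yield with endogenous decay: Y_obs = Y / (1 + k_d·θ_c) = 0.489 / (1 + 0.102 × 17.3) = 0.489 / 2.765 = 0.1769 g VSS/g bCOD.
ΔS = 2080 − 3.31 = 2077 mg/L, so the substrate removal rate is 1130 × 2077/1000 = 2347 kg bCOD/d.
So the net sludge growth is P_X = 0.1769 × 2347 = 415.1 kg VSS/d.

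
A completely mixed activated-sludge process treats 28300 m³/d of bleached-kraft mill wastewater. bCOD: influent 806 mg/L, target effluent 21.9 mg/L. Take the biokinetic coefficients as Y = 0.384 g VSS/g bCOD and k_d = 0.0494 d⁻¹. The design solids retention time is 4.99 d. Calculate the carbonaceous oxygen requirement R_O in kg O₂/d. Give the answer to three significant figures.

Correct the yield for decay: Y_obs = Y/(1 + k_d θ_c) = 0.384 / (1 + 0.0494 × 4.99) = 0.384 / 1.247 = 0.3081.
ΔS = 806 − 21.9 = 784.1 mg/L, so the substrate removal rate is 28300 × 784.1/1000 = 22190 kg bCOD/d.
Biomass synthesised: P_X = Y_obs × 22190 = 6836 kg VSS/d.
R_O = Q·(S₀ − S) − 1.42·P_X = 22190 − 1.42 × 6836 = 12483 kg O₂/d.

R_O ≈ 12500 kg O₂/d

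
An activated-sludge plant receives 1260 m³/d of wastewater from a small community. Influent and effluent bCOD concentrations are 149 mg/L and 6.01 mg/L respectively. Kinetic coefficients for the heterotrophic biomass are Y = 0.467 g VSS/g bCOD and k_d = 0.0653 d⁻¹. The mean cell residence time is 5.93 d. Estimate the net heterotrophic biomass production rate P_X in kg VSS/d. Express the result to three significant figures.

Observed yield with endogenous decay: Y_obs = Y / (1 + k_d·θ_c) = 0.467 / (1 + 0.0653 × 5.93) = 0.467 / 1.387 = 0.3366 g VSS/g bCOD.
Mass of bCOD removed per day: Q(S₀ − S) = 1260 × 143.0 g/m³ = 180.2 kg/d.
Biomass produced: P_X = Y_obs·Q·ΔS = 0.3366 × 180.2 ≈ 60.65 kg VSS/d.

P_X ≈ 60.7 kg VSS/d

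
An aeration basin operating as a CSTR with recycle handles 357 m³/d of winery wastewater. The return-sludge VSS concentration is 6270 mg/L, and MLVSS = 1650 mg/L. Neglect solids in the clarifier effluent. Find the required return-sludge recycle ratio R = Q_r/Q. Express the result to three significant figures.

Solids balance on the clarifier gives (1+R)X = R·X_r, so R = X/(X_r − X) = 1650 / (6270 − 1650) = 0.3571.

R ≈ 0.357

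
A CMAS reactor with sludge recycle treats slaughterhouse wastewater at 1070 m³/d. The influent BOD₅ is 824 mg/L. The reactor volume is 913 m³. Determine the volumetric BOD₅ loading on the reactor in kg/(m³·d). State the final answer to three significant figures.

L_v ≈ 0.966 kg BOD₅/(m³·d)

Volumetric loading L_v = Q·S₀ / V = 1070 × 824 g/m³ / 913.0 m³ = 965.7 g/(m³·d) = 0.9657 kg BOD₅/(m³·d).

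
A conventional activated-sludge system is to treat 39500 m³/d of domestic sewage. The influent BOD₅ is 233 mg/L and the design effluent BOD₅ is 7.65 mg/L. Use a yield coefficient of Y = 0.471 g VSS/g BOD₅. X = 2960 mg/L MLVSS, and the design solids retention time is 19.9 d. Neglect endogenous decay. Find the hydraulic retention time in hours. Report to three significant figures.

τ ≈ 17.1 h

V·X = Y·Q·ΔS·θ_c gives V = 0.471 × 39500 × (233 − 7.65) × 19.9 / 2960 = 28186 m³.
τ = V/Q = 28186/39500 = 0.7136 d, or 17.13 h.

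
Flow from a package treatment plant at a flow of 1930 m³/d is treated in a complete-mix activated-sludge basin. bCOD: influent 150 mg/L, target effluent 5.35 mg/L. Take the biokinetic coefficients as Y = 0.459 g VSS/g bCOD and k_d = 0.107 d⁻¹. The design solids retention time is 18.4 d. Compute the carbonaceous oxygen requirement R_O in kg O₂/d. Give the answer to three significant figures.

R_O ≈ 218 kg O₂/d

Observed yield with endogenous decay: Y_obs = Y / (1 + k_d·θ_c) = 0.459 / (1 + 0.107 × 18.4) = 0.459 / 2.969 = 0.1546 g VSS/g bCOD.
Substrate removed = Q·(S₀ − S) = 1930 m³/d × (150 − 5.35) g/m³ = 2.79×10^5 g/d = 279.2 kg/d.
P_X = Y_obs·Q·(S₀ − S) = 0.1546 × 279.2 = 43.16 kg VSS/d.
R_O = Q·(S₀ − S) − 1.42·P_X = 279.2 − 1.42 × 43.16 = 217.9 kg O₂/d.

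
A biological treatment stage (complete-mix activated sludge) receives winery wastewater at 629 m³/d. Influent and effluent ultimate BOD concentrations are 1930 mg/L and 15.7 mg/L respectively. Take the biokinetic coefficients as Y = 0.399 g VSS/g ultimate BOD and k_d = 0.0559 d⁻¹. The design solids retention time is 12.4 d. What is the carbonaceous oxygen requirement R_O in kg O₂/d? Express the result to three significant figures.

The observed yield is Y_obs = Y/(1 + k_d·θ_c) = 0.399 / (1 + 0.0559 × 12.4) = 0.399 / 1.693 = 0.2357 g VSS per g ultimate BOD removed.
ΔS = 1930 − 15.7 = 1914 mg/L, so the substrate removal rate is 629 × 1914/1000 = 1204 kg ultimate BOD/d.
Biomass synthesised: P_X = Y_obs × 1204 = 283.7 kg VSS/d.
R_O = Q·ΔS − 1.42 P_X = 1204 − 402.9 = 801.2 kg O₂/d.

R_O ≈ 801 kg O₂/d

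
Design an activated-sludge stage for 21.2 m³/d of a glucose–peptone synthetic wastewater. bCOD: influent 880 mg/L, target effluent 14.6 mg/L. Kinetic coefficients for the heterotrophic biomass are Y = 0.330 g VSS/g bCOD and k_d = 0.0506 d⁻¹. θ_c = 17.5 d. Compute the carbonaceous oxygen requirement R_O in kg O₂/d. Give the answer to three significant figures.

The observed yield is Y_obs = Y/(1 + k_d·θ_c) = 0.330 / (1 + 0.0506 × 17.5) = 0.330 / 1.885 = 0.1750 g VSS per g bCOD removed.
Mass of bCOD removed per day: Q(S₀ − S) = 21.2 × 865.4 g/m³ = 18.35 kg/d.
P_X = Y_obs·Q·(S₀ − S) = 0.1750 × 18.35 = 3.211 kg VSS/d.
R_O = Q·ΔS − 1.42 P_X = 18.35 − 4.560 = 13.79 kg O₂/d.

R_O ≈ 13.8 kg O₂/d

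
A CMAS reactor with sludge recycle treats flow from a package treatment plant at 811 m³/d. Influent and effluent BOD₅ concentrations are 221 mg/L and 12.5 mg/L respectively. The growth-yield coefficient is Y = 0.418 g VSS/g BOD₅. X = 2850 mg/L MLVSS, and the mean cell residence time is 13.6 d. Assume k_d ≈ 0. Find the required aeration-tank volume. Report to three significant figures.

V ≈ 337 m³

With k_d = 0 the design equation reduces to V = Y Q (S₀−S) θ_c / X = 0.418 × 811 × (221 − 12.5) × 13.6 / 2850 = 337.3 m³.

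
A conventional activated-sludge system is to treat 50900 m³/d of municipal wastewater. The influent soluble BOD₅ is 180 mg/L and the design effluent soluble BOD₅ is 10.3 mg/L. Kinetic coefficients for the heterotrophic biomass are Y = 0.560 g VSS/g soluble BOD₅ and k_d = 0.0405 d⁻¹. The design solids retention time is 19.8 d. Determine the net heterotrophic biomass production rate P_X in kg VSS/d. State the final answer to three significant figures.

P_X ≈ 2680 kg VSS/d

Observed yield with endogenous decay: Y_obs = Y / (1 + k_d·θ_c) = 0.560 / (1 + 0.0405 × 19.8) = 0.560 / 1.802 = 0.3108 g VSS/g soluble BOD₅.
Q·(S₀ − S) = 50900 × (180 − 10.3) × 10⁻³ = 8638 kg/d removed.
So the net sludge growth is P_X = 0.3108 × 8638 = 2684 kg VSS/d.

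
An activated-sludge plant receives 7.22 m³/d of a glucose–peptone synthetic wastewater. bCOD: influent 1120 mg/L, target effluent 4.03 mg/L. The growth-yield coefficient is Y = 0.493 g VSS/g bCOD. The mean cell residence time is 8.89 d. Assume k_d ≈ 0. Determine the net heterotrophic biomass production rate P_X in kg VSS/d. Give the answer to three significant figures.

Since k_d ≈ 0, Y_obs = Y = 0.493 g VSS/g bCOD.
Q·(S₀ − S) = 7.22 × (1120 − 4.03) × 10⁻³ = 8.057 kg/d removed.
Biomass produced: P_X = Y_obs·Q·ΔS = 0.4930 × 8.057 ≈ 3.972 kg VSS/d.

P_X ≈ 3.97 kg VSS/d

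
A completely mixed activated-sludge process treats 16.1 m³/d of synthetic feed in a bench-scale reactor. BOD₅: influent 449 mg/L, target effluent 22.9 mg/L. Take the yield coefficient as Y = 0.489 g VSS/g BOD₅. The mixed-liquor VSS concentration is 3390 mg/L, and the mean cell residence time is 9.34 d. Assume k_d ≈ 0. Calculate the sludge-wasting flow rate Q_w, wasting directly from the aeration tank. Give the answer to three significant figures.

With k_d = 0 the design equation reduces to V = Y Q (S₀−S) θ_c / X = 0.489 × 16.1 × (449 − 22.9) × 9.34 / 3390 = 9.243 m³.
Wasting from the aeration tank: Q_w = V / θ_c = 9.243 / 9.34 = 0.9896 m³/d.

Q_w ≈ 0.990 m³/d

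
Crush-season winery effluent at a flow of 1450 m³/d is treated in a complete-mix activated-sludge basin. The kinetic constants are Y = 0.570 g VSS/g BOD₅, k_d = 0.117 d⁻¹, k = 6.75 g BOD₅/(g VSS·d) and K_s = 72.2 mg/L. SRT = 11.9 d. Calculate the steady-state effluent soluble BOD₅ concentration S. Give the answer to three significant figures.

From the Monod/SRT balance for a CMAS, S = K_s·(1+k_d θ_c)/[θ_c·(Y k − k_d) − 1] = 72.2 × (1 + 0.117 × 11.9) / [11.9 × (0.570 × 6.75 − 0.117) − 1] = 172.7 / 43.39 = 3.980 mg/L.

S ≈ 3.98 mg/L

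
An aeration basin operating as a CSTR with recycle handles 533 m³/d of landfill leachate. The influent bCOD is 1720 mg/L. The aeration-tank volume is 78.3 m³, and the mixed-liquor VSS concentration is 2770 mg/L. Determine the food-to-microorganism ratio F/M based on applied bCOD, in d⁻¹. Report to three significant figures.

Food-to-microorganism ratio F/M = Q S₀ / (V X) = 533 × 1720 / (78.30 × 2770) = 4.227 d⁻¹.

F/M ≈ 4.23 d⁻¹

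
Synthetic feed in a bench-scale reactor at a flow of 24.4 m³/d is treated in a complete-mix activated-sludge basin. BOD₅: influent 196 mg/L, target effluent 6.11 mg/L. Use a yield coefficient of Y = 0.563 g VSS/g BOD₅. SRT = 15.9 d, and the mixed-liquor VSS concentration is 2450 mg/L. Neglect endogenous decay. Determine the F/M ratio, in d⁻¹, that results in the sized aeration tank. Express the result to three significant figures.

F/M ≈ 0.115 d⁻¹

With k_d = 0 the design equation reduces to V = Y Q (S₀−S) θ_c / X = 0.563 × 24.4 × (196 − 6.11) × 15.9 / 2450 = 16.93 m³.
Food-to-microorganism ratio F/M = Q S₀ / (V X) = 24.4 × 196 / (16.93 × 2450) = 0.1153 d⁻¹.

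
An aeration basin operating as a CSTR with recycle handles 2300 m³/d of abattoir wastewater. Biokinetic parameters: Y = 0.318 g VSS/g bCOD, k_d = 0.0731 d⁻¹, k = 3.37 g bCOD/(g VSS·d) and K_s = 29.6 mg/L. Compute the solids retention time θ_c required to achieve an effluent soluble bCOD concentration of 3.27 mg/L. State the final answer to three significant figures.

θ_c ≈ 29.8 d

At the target effluent, Y k S/(K_s+S) = 0.318×3.37×3.27/32.87 = 0.1066 d⁻¹.
Then 1/θ_c = μ − k_d = 0.1066 − 0.0731 = 0.03351 d⁻¹, giving θ_c = 29.84 d.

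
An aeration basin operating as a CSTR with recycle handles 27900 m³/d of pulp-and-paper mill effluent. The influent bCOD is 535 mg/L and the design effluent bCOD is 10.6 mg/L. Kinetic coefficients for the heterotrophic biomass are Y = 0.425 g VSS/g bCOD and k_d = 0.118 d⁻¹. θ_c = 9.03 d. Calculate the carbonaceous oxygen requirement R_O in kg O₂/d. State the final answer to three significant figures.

Observed yield with endogenous decay: Y_obs = Y / (1 + k_d·θ_c) = 0.425 / (1 + 0.118 × 9.03) = 0.425 / 2.066 = 0.2058 g VSS/g bCOD.
Q·(S₀ − S) = 27900 × (535 − 10.6) × 10⁻³ = 14631 kg/d removed.
Biomass synthesised: P_X = Y_obs × 14631 = 3010 kg VSS/d.
R_O = Q·ΔS − 1.42 P_X = 14631 − 4275 = 10356 kg O₂/d.

R_O ≈ 10400 kg O₂/d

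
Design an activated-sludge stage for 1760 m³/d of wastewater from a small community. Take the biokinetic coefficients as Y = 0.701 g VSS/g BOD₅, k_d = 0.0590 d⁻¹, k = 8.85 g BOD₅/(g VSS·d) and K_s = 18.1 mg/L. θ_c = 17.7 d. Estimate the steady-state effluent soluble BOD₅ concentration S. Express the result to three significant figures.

Effluent substrate depends only on kinetics and SRT: S = K_s(1 + k_d θ_c) / [θ_c(Yk − k_d) − 1] = 18.1 × (1 + 0.0590 × 17.7) / [17.7 × (0.701 × 8.85 − 0.0590) − 1] = 37.00 / 107.8 = 0.3434 mg/L.

S ≈ 0.343 mg/L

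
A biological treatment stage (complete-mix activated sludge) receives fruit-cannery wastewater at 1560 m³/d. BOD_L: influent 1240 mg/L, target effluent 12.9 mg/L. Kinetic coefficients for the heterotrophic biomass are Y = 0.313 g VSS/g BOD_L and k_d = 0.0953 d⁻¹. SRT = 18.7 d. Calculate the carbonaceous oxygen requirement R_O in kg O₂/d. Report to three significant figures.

The observed yield is Y_obs = Y/(1 + k_d·θ_c) = 0.313 / (1 + 0.0953 × 18.7) = 0.313 / 2.782 = 0.1125 g VSS per g BOD_L removed.
Q·(S₀ − S) = 1560 × (1240 − 12.9) × 10⁻³ = 1914 kg/d removed.
Biomass synthesised: P_X = Y_obs × 1914 = 215.4 kg VSS/d.
Carbonaceous O₂ demand = substrate oxidised − cell-mass equivalent = 1914 − 1.42 × 215.4 = 1608 kg O₂/d.

R_O ≈ 1610 kg O₂/d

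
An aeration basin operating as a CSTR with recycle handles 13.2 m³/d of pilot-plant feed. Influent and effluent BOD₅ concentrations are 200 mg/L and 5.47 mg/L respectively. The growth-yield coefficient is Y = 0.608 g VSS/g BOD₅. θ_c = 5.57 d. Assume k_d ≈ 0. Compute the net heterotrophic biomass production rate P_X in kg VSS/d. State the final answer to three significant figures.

P_X ≈ 1.56 kg VSS/d

No decay correction is needed, so Y_obs = Y = 0.608.
Mass of BOD₅ removed per day: Q(S₀ − S) = 13.2 × 194.5 g/m³ = 2.568 kg/d.
Net biomass production P_X = Y_obs × Q·(S₀ − S) = 0.6080 × 2.568 = 1.561 kg VSS/d.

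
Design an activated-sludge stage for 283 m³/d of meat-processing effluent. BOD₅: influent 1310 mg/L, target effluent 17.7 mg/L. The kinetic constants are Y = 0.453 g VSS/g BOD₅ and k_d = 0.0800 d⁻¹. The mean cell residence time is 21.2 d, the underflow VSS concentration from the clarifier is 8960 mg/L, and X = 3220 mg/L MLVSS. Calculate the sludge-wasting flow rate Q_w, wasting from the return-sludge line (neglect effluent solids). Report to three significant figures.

Steady-state biomass mass balance: V·X·(1 + k_d·θ_c) = Y·Q·(S₀ − S)·θ_c, so V = 0.453 × 283 × (1310 − 17.7) × 21.2 / [3220 × (1 + 0.0800 × 21.2)] = 3.51×10^6 / 8681 = 404.6 m³.
Q_w = (V·X)/(θ_c X_r) = 404.6 × 3220 / (21.2 × 8960) = 6.858 m³/d.

Q_w ≈ 6.86 m³/d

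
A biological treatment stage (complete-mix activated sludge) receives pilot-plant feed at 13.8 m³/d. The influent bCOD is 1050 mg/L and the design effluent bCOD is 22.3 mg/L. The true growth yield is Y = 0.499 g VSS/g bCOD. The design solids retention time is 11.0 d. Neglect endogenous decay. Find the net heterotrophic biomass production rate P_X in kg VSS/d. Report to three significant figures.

No decay correction is needed, so Y_obs = Y = 0.499.
ΔS = 1050 − 22.3 = 1028 mg/L, so the substrate removal rate is 13.8 × 1028/1000 = 14.18 kg bCOD/d.
So the net sludge growth is P_X = 0.4990 × 14.18 = 7.077 kg VSS/d.

P_X ≈ 7.08 kg VSS/d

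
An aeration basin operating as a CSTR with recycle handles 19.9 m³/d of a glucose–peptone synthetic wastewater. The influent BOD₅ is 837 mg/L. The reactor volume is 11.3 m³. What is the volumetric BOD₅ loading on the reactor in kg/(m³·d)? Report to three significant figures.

L_v ≈ 1.47 kg BOD₅/(m³·d)

Applied BOD₅ load per unit volume = Q·S₀/V = (19.9 × 837/1000)/11.30 = 1.474 kg BOD₅·m⁻³·d⁻¹.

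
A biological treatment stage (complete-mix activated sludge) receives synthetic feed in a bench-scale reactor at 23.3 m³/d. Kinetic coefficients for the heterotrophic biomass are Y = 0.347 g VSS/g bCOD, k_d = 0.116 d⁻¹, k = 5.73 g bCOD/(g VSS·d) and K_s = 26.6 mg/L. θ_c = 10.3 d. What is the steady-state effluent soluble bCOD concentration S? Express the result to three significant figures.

For a completely mixed reactor with recycle the Lawrence–McCarty relation gives S = K_s·(1 + k_d·θ_c) / [θ_c·(Y·k − k_d) − 1] = 26.6 × (1 + 0.116 × 10.3) / [10.3 × (0.347 × 5.73 − 0.116) − 1] = 58.38 / 18.28 = 3.193 mg/L.

S ≈ 3.19 mg/L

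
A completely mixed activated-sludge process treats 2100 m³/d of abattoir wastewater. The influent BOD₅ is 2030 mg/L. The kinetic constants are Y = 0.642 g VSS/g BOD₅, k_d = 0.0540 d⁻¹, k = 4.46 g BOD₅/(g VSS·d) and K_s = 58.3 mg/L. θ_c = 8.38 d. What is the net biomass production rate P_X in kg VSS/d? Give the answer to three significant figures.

Effluent substrate depends only on kinetics and SRT: S = K_s(1 + k_d θ_c) / [θ_c(Yk − k_d) − 1] = 58.3 × (1 + 0.0540 × 8.38) / [8.38 × (0.642 × 4.46 − 0.0540) − 1] = 84.68 / 22.54 = 3.757 mg/L.
Y_obs = Y / (1 + k_d θ_c) = 0.642 / (1 + 0.0540 × 8.38) = 0.642 / 1.453 = 0.4420.
ΔS = 2030 − 3.76 = 2026 mg/L, so the substrate removal rate is 2100 × 2026/1000 = 4255 kg BOD₅/d.
So the net sludge growth is P_X = 0.4420 × 4255 = 1881 kg VSS/d.

P_X ≈ 1880 kg VSS/d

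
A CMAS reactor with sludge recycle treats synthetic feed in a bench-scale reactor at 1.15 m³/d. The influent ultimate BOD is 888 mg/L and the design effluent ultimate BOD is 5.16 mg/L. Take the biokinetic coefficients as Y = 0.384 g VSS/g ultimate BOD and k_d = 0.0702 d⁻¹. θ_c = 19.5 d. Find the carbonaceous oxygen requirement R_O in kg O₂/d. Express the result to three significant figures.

R_O ≈ 0.782 kg O₂/d

Y_obs = Y / (1 + k_d θ_c) = 0.384 / (1 + 0.0702 × 19.5) = 0.384 / 2.369 = 0.1621.
Substrate removed = Q·(S₀ − S) = 1.15 m³/d × (888 − 5.16) g/m³ = 1.02×10^3 g/d = 1.015 kg/d.
Biomass synthesised: P_X = Y_obs × 1.015 = 0.1646 kg VSS/d.
R_O = Q·ΔS − 1.42 P_X = 1.015 − 0.2337 = 0.7816 kg O₂/d.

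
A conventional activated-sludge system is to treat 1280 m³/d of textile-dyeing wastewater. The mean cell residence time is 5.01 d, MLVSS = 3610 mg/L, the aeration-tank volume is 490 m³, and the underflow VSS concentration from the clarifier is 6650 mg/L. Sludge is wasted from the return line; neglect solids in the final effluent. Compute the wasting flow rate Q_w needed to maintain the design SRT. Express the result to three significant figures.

Q_w ≈ 53.1 m³/d

Q_w = (V·X)/(θ_c X_r) = 490.0 × 3610 / (5.01 × 6650) = 53.09 m³/d.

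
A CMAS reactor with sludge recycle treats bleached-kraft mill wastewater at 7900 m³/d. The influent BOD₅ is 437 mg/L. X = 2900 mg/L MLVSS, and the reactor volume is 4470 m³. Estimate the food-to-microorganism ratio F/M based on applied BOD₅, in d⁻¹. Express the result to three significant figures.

F/M = applied load / biomass = Q·S₀/(V·X) = 7900 × 437 / (4470 × 2900) = 0.2663 d⁻¹.

F/M ≈ 0.266 d⁻¹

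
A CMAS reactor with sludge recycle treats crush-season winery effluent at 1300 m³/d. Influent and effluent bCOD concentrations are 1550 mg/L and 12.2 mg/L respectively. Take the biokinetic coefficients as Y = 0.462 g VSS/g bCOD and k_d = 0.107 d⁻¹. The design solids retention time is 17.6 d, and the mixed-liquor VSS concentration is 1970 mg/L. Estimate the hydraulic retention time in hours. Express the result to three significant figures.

τ ≈ 52.8 h

Steady-state biomass mass balance: V·X·(1 + k_d·θ_c) = Y·Q·(S₀ − S)·θ_c, so V = 0.462 × 1300 × (1550 − 12.2) × 17.6 / [1970 × (1 + 0.107 × 17.6)] = 1.63×10^7 / 5680 = 2862 m³.
Hydraulic retention time τ = V/Q = 2862 / 1300 = 2.201 d = 52.84 h.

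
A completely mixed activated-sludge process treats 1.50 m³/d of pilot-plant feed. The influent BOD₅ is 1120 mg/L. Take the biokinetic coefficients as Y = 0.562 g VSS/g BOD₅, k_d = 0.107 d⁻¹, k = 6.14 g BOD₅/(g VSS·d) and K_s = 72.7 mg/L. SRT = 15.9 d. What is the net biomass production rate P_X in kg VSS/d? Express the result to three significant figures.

For a completely mixed reactor with recycle the Lawrence–McCarty relation gives S = K_s·(1 + k_d·θ_c) / [θ_c·(Y·k − k_d) − 1] = 72.7 × (1 + 0.107 × 15.9) / [15.9 × (0.562 × 6.14 − 0.107) − 1] = 196.4 / 52.16 = 3.765 mg/L.
The observed yield is Y_obs = Y/(1 + k_d·θ_c) = 0.562 / (1 + 0.107 × 15.9) = 0.562 / 2.701 = 0.2080 g VSS per g BOD₅ removed.
ΔS = 1120 − 3.76 = 1116 mg/L, so the substrate removal rate is 1.50 × 1116/1000 = 1.674 kg BOD₅/d.
P_X = Y_obs · Q(S₀ − S) = 0.2080 × 1.674 = 0.3483 kg VSS/d.

P_X ≈ 0.348 kg VSS/d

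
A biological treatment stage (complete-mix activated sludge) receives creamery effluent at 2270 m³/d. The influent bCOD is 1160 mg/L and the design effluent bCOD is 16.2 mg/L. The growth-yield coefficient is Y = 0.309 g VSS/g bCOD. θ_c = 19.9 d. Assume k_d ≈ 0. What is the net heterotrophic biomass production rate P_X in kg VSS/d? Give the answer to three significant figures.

With endogenous decay neglected, the observed yield equals the true yield: Y_obs = Y = 0.309 g VSS/g bCOD.
Mass of bCOD removed per day: Q(S₀ − S) = 2270 × 1144 g/m³ = 2596 kg/d.
Net biomass production P_X = Y_obs × Q·(S₀ − S) = 0.3090 × 2596 = 802.3 kg VSS/d.

P_X ≈ 802 kg VSS/d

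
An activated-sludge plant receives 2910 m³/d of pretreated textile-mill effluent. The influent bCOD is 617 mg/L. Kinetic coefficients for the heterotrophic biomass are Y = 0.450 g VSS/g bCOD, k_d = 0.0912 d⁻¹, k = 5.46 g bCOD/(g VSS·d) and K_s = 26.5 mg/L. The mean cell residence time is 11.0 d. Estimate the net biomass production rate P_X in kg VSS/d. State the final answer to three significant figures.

P_X ≈ 402 kg VSS/d

For a completely mixed reactor with recycle the Lawrence–McCarty relation gives S = K_s·(1 + k_d·θ_c) / [θ_c·(Y·k − k_d) − 1] = 26.5 × (1 + 0.0912 × 11.0) / [11.0 × (0.450 × 5.46 − 0.0912) − 1] = 53.08 / 25.02 = 2.121 mg/L.
The observed yield is Y_obs = Y/(1 + k_d·θ_c) = 0.450 / (1 + 0.0912 × 11.0) = 0.450 / 2.003 = 0.2246 g VSS per g bCOD removed.
Substrate removed = Q·(S₀ − S) = 2910 m³/d × (617 − 2.12) g/m³ = 1.79×10^6 g/d = 1789 kg/d.
So the net sludge growth is P_X = 0.2246 × 1789 = 401.9 kg VSS/d.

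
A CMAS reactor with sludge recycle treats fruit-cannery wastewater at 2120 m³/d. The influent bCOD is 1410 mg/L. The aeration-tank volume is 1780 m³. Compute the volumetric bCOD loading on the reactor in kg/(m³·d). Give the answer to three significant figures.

L_v ≈ 1.68 kg bCOD/(m³·d)

Applied bCOD load per unit volume = Q·S₀/V = (2120 × 1410/1000)/1780 = 1.679 kg bCOD·m⁻³·d⁻¹.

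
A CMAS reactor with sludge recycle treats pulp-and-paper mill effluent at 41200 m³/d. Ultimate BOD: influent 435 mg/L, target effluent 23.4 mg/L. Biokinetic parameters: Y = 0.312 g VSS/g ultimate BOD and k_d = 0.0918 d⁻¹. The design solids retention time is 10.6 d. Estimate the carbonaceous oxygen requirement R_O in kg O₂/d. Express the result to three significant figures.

The observed yield is Y_obs = Y/(1 + k_d·θ_c) = 0.312 / (1 + 0.0918 × 10.6) = 0.312 / 1.973 = 0.1581 g VSS per g ultimate BOD removed.
ΔS = 435 − 23.4 = 411.6 mg/L, so the substrate removal rate is 41200 × 411.6/1000 = 16958 kg ultimate BOD/d.
Biomass synthesised: P_X = Y_obs × 16958 = 2682 kg VSS/d.
R_O = Q·ΔS − 1.42 P_X = 16958 − 3808 = 13150 kg O₂/d.

R_O ≈ 13200 kg O₂/d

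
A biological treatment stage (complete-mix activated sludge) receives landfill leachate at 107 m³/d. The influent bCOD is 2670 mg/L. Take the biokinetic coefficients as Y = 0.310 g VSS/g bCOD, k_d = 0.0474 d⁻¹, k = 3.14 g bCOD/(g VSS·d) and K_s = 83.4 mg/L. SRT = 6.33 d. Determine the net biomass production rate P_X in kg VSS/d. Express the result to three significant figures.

Effluent substrate depends only on kinetics and SRT: S = K_s(1 + k_d θ_c) / [θ_c(Yk − k_d) − 1] = 83.4 × (1 + 0.0474 × 6.33) / [6.33 × (0.310 × 3.14 − 0.0474) − 1] = 108.4 / 4.862 = 22.30 mg/L.
Observed yield with endogenous decay: Y_obs = Y / (1 + k_d·θ_c) = 0.310 / (1 + 0.0474 × 6.33) = 0.310 / 1.300 = 0.2385 g VSS/g bCOD.
Substrate removed = Q·(S₀ − S) = 107 m³/d × (2670 − 22.3) g/m³ = 2.83×10^5 g/d = 283.3 kg/d.
Biomass produced: P_X = Y_obs·Q·ΔS = 0.2385 × 283.3 ≈ 67.55 kg VSS/d.

P_X ≈ 67.6 kg VSS/d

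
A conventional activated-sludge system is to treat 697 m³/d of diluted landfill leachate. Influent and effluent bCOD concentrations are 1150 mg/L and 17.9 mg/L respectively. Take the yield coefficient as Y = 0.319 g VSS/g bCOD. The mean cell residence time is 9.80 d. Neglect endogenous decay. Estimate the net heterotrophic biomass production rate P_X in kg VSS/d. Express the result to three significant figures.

P_X ≈ 252 kg VSS/d

Since k_d ≈ 0, Y_obs = Y = 0.319 g VSS/g bCOD.
Q·(S₀ − S) = 697 × (1150 − 17.9) × 10⁻³ = 789.1 kg/d removed.
Net biomass production P_X = Y_obs × Q·(S₀ − S) = 0.3190 × 789.1 = 251.7 kg VSS/d.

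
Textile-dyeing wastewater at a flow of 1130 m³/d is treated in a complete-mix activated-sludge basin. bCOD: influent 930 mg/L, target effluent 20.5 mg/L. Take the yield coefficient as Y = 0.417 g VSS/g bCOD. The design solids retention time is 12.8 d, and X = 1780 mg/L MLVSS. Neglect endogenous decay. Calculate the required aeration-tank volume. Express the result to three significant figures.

V ≈ 3080 m³

With k_d = 0 the design equation reduces to V = Y Q (S₀−S) θ_c / X = 0.417 × 1130 × (930 − 20.5) × 12.8 / 1780 = 3082 m³.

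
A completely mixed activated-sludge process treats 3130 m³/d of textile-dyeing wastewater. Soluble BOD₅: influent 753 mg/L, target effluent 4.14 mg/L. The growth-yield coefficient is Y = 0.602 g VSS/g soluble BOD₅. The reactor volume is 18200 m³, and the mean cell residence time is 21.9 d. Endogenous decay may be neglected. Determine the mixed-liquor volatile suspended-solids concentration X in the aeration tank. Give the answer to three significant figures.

From V·X = Y·Q·(S₀ − S)·θ_c (decay neglected): X = 0.602 × 3130 × (753 − 4.14) × 21.9 / 18200 = 1698 mg/L.

X ≈ 1700 mg/L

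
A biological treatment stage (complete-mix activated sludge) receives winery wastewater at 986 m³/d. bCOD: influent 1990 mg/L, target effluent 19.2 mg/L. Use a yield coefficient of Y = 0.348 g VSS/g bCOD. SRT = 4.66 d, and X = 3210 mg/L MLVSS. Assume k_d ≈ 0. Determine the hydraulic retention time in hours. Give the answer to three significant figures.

With k_d = 0 the design equation reduces to V = Y Q (S₀−S) θ_c / X = 0.348 × 986 × (1990 − 19.2) × 4.66 / 3210 = 981.7 m³.
HRT = V/Q = 981.7 m³ / 986 m³·d⁻¹ = 0.9956 d × 24 = 23.90 h.

τ ≈ 23.9 h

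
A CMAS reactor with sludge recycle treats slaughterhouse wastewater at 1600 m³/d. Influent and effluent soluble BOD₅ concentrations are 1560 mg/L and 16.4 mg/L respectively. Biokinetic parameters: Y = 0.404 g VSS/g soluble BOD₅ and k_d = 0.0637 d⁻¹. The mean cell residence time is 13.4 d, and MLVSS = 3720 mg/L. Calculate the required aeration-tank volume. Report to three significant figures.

Rearranging the biomass balance for a CMAS with decay, V = Y·Q·ΔS·θ_c / [X·(1+k_d θ_c)] = 0.404 × 1600 × (1560 − 16.4) × 13.4 / [3720 × (1 + 0.0637 × 13.4)] = 1.34×10^7 / 6895 = 1939 m³.

V ≈ 1940 m³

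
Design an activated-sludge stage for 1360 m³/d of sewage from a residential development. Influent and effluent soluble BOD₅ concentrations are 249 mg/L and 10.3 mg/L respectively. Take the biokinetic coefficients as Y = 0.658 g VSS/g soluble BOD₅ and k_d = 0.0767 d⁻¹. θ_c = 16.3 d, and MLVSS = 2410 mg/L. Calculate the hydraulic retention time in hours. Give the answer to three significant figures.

Steady-state biomass mass balance: V·X·(1 + k_d·θ_c) = Y·Q·(S₀ − S)·θ_c, so V = 0.658 × 1360 × (249 − 10.3) × 16.3 / [2410 × (1 + 0.0767 × 16.3)] = 3.48×10^6 / 5423 = 642.0 m³.
τ = V/Q = 642.0/1360 = 0.4721 d, or 11.33 h.

τ ≈ 11.3 h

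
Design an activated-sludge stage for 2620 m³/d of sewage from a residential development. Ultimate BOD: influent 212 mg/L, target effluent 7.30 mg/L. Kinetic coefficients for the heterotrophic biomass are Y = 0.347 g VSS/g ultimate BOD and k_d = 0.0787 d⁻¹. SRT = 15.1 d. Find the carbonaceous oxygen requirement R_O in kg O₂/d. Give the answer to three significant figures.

The observed yield is Y_obs = Y/(1 + k_d·θ_c) = 0.347 / (1 + 0.0787 × 15.1) = 0.347 / 2.188 = 0.1586 g VSS per g ultimate BOD removed.
Substrate removed = Q·(S₀ − S) = 2620 m³/d × (212 − 7.30) g/m³ = 5.36×10^5 g/d = 536.3 kg/d.
Biomass synthesised: P_X = Y_obs × 536.3 = 85.04 kg VSS/d.
R_O = Q·ΔS − 1.42 P_X = 536.3 − 120.8 = 415.6 kg O₂/d.

R_O ≈ 416 kg O₂/d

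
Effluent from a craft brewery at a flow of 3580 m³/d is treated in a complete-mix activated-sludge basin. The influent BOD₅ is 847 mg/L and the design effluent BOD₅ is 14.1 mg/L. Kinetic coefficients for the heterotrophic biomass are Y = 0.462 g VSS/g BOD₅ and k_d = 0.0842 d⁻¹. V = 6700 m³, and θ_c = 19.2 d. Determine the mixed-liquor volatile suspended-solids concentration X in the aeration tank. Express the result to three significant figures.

X ≈ 1510 mg/L

X = Y·Q·ΔS·θ_c / [V·(1 + k_d θ_c)] = 0.462 × 3580 × (847 − 14.1) × 19.2 / [6700 × (1 + 0.0842 × 19.2)] = 1509 mg/L.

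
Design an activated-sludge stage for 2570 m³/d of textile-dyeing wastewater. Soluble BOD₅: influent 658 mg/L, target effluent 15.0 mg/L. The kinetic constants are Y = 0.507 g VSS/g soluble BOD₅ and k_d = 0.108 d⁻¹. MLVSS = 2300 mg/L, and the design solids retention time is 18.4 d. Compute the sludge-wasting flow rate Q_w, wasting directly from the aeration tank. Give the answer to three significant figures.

Q_w ≈ 122 m³/d

Steady-state biomass mass balance: V·X·(1 + k_d·θ_c) = Y·Q·(S₀ − S)·θ_c, so V = 0.507 × 2570 × (658 − 15.0) × 18.4 / [2300 × (1 + 0.108 × 18.4)] = 1.54×10^7 / 6871 = 2244 m³.
For wasting at MLVSS concentration, Q_w = V/θ_c = 2244/18.4 = 121.9 m³/d.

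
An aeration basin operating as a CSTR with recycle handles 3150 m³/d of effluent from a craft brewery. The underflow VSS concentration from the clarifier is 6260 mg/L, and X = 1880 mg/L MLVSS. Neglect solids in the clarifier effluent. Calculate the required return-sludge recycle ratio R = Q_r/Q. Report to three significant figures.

Solids balance on the clarifier gives (1+R)X = R·X_r, so R = X/(X_r − X) = 1880 / (6260 − 1880) = 0.4292.

R ≈ 0.429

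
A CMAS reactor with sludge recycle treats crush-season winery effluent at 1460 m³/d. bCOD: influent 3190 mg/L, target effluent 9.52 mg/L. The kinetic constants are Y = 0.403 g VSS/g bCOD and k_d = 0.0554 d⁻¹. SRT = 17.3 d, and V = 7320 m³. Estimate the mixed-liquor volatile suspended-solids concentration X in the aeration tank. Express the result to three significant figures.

Solving the biomass balance for X: X = Y Q (S₀−S) θ_c / [V (1+k_d θ_c)] = 0.403 × 1460 × (3190 − 9.52) × 17.3 / [7320 × (1 + 0.0554 × 17.3)] = 2258 mg/L.

X ≈ 2260 mg/L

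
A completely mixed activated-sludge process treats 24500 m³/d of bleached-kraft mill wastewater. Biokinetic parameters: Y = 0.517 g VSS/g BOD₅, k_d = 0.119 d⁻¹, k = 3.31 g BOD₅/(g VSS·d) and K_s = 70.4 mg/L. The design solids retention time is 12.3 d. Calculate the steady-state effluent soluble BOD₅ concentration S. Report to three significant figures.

For a completely mixed reactor with recycle the Lawrence–McCarty relation gives S = K_s·(1 + k_d·θ_c) / [θ_c·(Y·k − k_d) − 1] = 70.4 × (1 + 0.119 × 12.3) / [12.3 × (0.517 × 3.31 − 0.119) − 1] = 173.4 / 18.58 = 9.333 mg/L.

S ≈ 9.33 mg/L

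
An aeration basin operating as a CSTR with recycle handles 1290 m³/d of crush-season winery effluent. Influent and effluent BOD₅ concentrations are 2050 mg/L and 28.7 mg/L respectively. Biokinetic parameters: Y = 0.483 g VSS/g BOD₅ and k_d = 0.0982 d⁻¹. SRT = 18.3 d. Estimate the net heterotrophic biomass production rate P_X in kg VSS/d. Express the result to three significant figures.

P_X ≈ 450 kg VSS/d

Y_obs = Y / (1 + k_d θ_c) = 0.483 / (1 + 0.0982 × 18.3) = 0.483 / 2.797 = 0.1727.
Substrate removed = Q·(S₀ − S) = 1290 m³/d × (2050 − 28.7) g/m³ = 2.61×10^6 g/d = 2607 kg/d.
P_X = Y_obs · Q(S₀ − S) = 0.1727 × 2607 = 450.3 kg VSS/d.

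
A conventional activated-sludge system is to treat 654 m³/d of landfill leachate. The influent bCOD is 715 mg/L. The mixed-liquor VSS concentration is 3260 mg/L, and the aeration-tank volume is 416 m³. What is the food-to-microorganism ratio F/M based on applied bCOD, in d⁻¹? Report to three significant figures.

F/M = applied load / biomass = Q·S₀/(V·X) = 654 × 715 / (416.0 × 3260) = 0.3448 d⁻¹.

F/M ≈ 0.345 d⁻¹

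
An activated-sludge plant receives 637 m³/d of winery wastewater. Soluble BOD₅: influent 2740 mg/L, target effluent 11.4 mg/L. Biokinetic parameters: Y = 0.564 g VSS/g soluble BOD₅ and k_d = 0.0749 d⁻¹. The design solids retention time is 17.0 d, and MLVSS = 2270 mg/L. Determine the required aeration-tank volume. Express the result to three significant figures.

V ≈ 3230 m³

Rearranging the biomass balance for a CMAS with decay, V = Y·Q·ΔS·θ_c / [X·(1+k_d θ_c)] = 0.564 × 637 × (2740 − 11.4) × 17.0 / [2270 × (1 + 0.0749 × 17.0)] = 1.67×10^7 / 5160 = 3229 m³.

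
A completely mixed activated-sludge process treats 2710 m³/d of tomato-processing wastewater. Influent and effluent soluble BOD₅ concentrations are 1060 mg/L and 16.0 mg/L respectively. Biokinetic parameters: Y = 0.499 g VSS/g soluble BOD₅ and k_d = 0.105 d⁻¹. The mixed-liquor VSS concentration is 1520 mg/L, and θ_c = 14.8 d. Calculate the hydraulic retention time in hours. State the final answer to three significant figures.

τ ≈ 47.7 h

Steady-state biomass mass balance: V·X·(1 + k_d·θ_c) = Y·Q·(S₀ − S)·θ_c, so V = 0.499 × 2710 × (1060 − 16.0) × 14.8 / [1520 × (1 + 0.105 × 14.8)] = 2.09×10^7 / 3882 = 5382 m³.
Hydraulic retention time τ = V/Q = 5382 / 2710 = 1.986 d = 47.67 h.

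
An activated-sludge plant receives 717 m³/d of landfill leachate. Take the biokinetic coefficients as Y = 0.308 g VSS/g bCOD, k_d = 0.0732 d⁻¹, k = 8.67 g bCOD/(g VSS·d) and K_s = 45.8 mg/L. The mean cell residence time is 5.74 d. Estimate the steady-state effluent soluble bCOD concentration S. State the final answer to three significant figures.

Effluent substrate depends only on kinetics and SRT: S = K_s(1 + k_d θ_c) / [θ_c(Yk − k_d) − 1] = 45.8 × (1 + 0.0732 × 5.74) / [5.74 × (0.308 × 8.67 − 0.0732) − 1] = 65.04 / 13.91 = 4.677 mg/L.

S ≈ 4.68 mg/L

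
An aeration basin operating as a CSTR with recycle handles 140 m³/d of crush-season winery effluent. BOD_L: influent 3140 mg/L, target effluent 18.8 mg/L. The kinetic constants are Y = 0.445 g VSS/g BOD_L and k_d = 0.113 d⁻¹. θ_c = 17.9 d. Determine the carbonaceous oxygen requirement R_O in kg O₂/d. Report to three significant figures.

The observed yield is Y_obs = Y/(1 + k_d·θ_c) = 0.445 / (1 + 0.113 × 17.9) = 0.445 / 3.023 = 0.1472 g VSS per g BOD_L removed.
ΔS = 3140 − 18.8 = 3121 mg/L, so the substrate removal rate is 140 × 3121/1000 = 437.0 kg BOD_L/d.
Net sludge production P_X = 0.1472 × 437.0 = 64.33 kg VSS/d.
Carbonaceous O₂ demand = substrate oxidised − cell-mass equivalent = 437.0 − 1.42 × 64.33 = 345.6 kg O₂/d.

R_O ≈ 346 kg O₂/d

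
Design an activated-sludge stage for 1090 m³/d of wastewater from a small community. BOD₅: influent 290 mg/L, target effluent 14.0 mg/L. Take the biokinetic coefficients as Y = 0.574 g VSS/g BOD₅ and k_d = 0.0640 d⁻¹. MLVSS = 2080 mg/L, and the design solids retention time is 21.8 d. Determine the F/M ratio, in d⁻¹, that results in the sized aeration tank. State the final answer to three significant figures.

Rearranging the biomass balance for a CMAS with decay, V = Y·Q·ΔS·θ_c / [X·(1+k_d θ_c)] = 0.574 × 1090 × (290 − 14.0) × 21.8 / [2080 × (1 + 0.0640 × 21.8)] = 3.76×10^6 / 4982 = 755.6 m³.
Food-to-microorganism ratio F/M = Q S₀ / (V X) = 1090 × 290 / (755.6 × 2080) = 0.2011 d⁻¹.

F/M ≈ 0.201 d⁻¹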